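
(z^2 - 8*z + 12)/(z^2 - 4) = (z - 6)/(z + 2)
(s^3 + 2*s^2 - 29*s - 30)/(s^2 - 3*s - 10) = (s^2 + 7*s + 6)/(s + 2)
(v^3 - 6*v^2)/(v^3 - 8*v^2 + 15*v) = v*(v - 6)/(v^2 - 8*v + 15)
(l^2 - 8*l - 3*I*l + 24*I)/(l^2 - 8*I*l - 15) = (l - 8)/(l - 5*I)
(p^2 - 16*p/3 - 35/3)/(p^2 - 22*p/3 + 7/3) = (3*p + 5)/(3*p - 1)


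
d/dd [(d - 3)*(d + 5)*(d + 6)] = 3*d^2 + 16*d - 3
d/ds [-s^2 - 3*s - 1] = -2*s - 3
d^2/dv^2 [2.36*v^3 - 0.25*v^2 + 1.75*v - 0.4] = 14.16*v - 0.5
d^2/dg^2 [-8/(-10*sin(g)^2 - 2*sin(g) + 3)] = 16*(-200*sin(g)^4 - 30*sin(g)^3 + 238*sin(g)^2 + 57*sin(g) + 34)/(10*sin(g)^2 + 2*sin(g) - 3)^3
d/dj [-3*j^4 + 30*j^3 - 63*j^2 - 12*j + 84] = -12*j^3 + 90*j^2 - 126*j - 12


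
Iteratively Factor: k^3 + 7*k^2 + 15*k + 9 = (k + 3)*(k^2 + 4*k + 3) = (k + 3)^2*(k + 1)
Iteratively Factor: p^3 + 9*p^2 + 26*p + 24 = (p + 3)*(p^2 + 6*p + 8) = (p + 2)*(p + 3)*(p + 4)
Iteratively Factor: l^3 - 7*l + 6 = (l - 1)*(l^2 + l - 6) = (l - 2)*(l - 1)*(l + 3)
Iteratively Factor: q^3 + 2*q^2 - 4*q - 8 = (q + 2)*(q^2 - 4) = (q - 2)*(q + 2)*(q + 2)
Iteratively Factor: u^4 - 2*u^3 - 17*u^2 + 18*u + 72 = (u - 3)*(u^3 + u^2 - 14*u - 24) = (u - 3)*(u + 3)*(u^2 - 2*u - 8) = (u - 3)*(u + 2)*(u + 3)*(u - 4)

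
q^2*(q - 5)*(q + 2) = q^4 - 3*q^3 - 10*q^2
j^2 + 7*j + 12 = (j + 3)*(j + 4)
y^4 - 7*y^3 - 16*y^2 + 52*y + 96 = (y - 8)*(y - 3)*(y + 2)^2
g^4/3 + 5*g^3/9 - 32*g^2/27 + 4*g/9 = g*(g/3 + 1)*(g - 2/3)^2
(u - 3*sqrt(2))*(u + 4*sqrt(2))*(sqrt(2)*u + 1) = sqrt(2)*u^3 + 3*u^2 - 23*sqrt(2)*u - 24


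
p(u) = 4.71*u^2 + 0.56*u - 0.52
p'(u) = 9.42*u + 0.56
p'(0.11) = 1.60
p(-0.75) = 1.71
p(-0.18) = -0.47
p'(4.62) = 44.08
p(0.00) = -0.52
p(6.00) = 172.40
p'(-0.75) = -6.50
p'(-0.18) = -1.14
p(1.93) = 18.11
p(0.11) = -0.40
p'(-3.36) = -31.09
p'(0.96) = 9.60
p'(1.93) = 18.74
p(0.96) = 4.36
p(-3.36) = 50.77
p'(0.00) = 0.56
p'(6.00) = 57.08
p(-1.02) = 3.81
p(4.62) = 102.60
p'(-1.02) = -9.05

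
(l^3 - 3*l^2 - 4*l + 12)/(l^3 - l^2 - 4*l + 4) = (l - 3)/(l - 1)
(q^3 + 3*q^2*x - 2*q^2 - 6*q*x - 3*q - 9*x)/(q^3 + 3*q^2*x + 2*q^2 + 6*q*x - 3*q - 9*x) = (q^2 - 2*q - 3)/(q^2 + 2*q - 3)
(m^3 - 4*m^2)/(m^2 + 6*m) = m*(m - 4)/(m + 6)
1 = 1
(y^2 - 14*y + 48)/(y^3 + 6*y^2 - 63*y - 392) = (y - 6)/(y^2 + 14*y + 49)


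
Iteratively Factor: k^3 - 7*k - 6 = (k + 1)*(k^2 - k - 6) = (k + 1)*(k + 2)*(k - 3)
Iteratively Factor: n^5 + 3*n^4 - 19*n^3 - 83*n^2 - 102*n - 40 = (n + 1)*(n^4 + 2*n^3 - 21*n^2 - 62*n - 40) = (n - 5)*(n + 1)*(n^3 + 7*n^2 + 14*n + 8) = (n - 5)*(n + 1)*(n + 4)*(n^2 + 3*n + 2) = (n - 5)*(n + 1)*(n + 2)*(n + 4)*(n + 1)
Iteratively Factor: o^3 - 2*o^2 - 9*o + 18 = (o - 3)*(o^2 + o - 6) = (o - 3)*(o - 2)*(o + 3)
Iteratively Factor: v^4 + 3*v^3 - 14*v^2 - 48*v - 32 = (v + 1)*(v^3 + 2*v^2 - 16*v - 32) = (v + 1)*(v + 4)*(v^2 - 2*v - 8) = (v - 4)*(v + 1)*(v + 4)*(v + 2)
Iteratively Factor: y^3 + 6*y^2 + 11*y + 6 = (y + 2)*(y^2 + 4*y + 3) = (y + 2)*(y + 3)*(y + 1)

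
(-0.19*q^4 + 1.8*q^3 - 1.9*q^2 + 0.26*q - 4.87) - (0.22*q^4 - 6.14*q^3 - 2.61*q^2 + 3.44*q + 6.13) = -0.41*q^4 + 7.94*q^3 + 0.71*q^2 - 3.18*q - 11.0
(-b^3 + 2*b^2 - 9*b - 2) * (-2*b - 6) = 2*b^4 + 2*b^3 + 6*b^2 + 58*b + 12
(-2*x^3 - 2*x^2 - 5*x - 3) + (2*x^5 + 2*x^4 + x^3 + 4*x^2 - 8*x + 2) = 2*x^5 + 2*x^4 - x^3 + 2*x^2 - 13*x - 1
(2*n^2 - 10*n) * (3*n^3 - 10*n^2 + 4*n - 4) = 6*n^5 - 50*n^4 + 108*n^3 - 48*n^2 + 40*n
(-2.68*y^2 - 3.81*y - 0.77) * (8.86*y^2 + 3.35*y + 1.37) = -23.7448*y^4 - 42.7346*y^3 - 23.2573*y^2 - 7.7992*y - 1.0549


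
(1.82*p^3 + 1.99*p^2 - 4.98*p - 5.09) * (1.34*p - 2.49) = 2.4388*p^4 - 1.8652*p^3 - 11.6283*p^2 + 5.5796*p + 12.6741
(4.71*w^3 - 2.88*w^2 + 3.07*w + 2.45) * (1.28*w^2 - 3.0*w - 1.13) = 6.0288*w^5 - 17.8164*w^4 + 7.2473*w^3 - 2.8196*w^2 - 10.8191*w - 2.7685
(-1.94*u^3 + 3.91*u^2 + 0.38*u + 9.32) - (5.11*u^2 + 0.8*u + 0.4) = -1.94*u^3 - 1.2*u^2 - 0.42*u + 8.92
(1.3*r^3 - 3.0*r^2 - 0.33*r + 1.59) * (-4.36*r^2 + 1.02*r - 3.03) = -5.668*r^5 + 14.406*r^4 - 5.5602*r^3 + 1.821*r^2 + 2.6217*r - 4.8177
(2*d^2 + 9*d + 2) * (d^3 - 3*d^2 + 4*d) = 2*d^5 + 3*d^4 - 17*d^3 + 30*d^2 + 8*d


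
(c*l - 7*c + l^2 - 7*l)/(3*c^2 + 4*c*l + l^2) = (l - 7)/(3*c + l)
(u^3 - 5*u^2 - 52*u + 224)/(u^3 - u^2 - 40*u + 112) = (u - 8)/(u - 4)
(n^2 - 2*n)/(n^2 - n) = (n - 2)/(n - 1)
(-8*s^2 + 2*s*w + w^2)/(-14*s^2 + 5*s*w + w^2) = (4*s + w)/(7*s + w)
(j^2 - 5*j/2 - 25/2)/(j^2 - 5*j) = (j + 5/2)/j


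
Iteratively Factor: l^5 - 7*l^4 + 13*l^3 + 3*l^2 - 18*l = (l + 1)*(l^4 - 8*l^3 + 21*l^2 - 18*l) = (l - 2)*(l + 1)*(l^3 - 6*l^2 + 9*l) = (l - 3)*(l - 2)*(l + 1)*(l^2 - 3*l) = (l - 3)^2*(l - 2)*(l + 1)*(l)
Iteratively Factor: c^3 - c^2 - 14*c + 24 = (c + 4)*(c^2 - 5*c + 6) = (c - 3)*(c + 4)*(c - 2)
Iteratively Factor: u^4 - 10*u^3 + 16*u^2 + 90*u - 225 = (u - 5)*(u^3 - 5*u^2 - 9*u + 45) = (u - 5)*(u + 3)*(u^2 - 8*u + 15) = (u - 5)^2*(u + 3)*(u - 3)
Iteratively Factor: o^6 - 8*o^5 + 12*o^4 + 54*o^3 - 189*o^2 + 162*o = (o - 2)*(o^5 - 6*o^4 + 54*o^2 - 81*o) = o*(o - 2)*(o^4 - 6*o^3 + 54*o - 81) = o*(o - 3)*(o - 2)*(o^3 - 3*o^2 - 9*o + 27) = o*(o - 3)^2*(o - 2)*(o^2 - 9) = o*(o - 3)^3*(o - 2)*(o + 3)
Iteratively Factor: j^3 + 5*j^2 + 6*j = (j)*(j^2 + 5*j + 6) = j*(j + 2)*(j + 3)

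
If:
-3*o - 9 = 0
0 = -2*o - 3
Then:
No Solution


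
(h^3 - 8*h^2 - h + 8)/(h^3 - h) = (h - 8)/h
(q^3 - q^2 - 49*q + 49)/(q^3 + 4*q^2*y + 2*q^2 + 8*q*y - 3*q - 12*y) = (q^2 - 49)/(q^2 + 4*q*y + 3*q + 12*y)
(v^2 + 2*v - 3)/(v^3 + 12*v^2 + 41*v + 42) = (v - 1)/(v^2 + 9*v + 14)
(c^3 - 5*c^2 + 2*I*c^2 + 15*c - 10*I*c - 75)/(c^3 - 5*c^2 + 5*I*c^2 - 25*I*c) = (c - 3*I)/c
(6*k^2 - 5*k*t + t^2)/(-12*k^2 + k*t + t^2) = (-2*k + t)/(4*k + t)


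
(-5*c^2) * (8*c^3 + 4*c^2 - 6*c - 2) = -40*c^5 - 20*c^4 + 30*c^3 + 10*c^2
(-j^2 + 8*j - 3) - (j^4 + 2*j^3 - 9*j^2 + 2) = -j^4 - 2*j^3 + 8*j^2 + 8*j - 5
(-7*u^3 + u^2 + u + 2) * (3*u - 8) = -21*u^4 + 59*u^3 - 5*u^2 - 2*u - 16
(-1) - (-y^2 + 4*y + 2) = y^2 - 4*y - 3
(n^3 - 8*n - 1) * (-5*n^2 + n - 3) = -5*n^5 + n^4 + 37*n^3 - 3*n^2 + 23*n + 3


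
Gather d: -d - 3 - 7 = -d - 10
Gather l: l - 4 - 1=l - 5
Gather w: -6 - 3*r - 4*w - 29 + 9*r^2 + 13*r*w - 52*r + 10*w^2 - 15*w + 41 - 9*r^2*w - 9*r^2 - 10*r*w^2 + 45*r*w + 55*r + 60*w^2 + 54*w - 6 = w^2*(70 - 10*r) + w*(-9*r^2 + 58*r + 35)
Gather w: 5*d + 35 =5*d + 35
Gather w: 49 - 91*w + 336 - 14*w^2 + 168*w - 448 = -14*w^2 + 77*w - 63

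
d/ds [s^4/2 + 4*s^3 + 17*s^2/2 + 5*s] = 2*s^3 + 12*s^2 + 17*s + 5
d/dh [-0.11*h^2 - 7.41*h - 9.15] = -0.22*h - 7.41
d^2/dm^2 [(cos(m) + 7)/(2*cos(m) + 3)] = 11*(3*cos(m) - cos(2*m) + 3)/(2*cos(m) + 3)^3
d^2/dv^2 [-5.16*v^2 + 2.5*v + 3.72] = -10.3200000000000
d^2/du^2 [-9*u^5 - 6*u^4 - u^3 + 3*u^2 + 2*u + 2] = -180*u^3 - 72*u^2 - 6*u + 6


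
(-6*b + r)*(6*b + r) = -36*b^2 + r^2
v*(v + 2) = v^2 + 2*v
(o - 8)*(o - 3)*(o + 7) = o^3 - 4*o^2 - 53*o + 168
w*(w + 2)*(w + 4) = w^3 + 6*w^2 + 8*w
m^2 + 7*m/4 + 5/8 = (m + 1/2)*(m + 5/4)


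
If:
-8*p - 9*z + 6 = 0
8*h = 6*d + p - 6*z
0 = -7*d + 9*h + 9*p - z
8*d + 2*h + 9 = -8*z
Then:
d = -4759/3846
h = -1541/1282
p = 183/641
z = 794/1923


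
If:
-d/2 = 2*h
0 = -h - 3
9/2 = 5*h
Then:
No Solution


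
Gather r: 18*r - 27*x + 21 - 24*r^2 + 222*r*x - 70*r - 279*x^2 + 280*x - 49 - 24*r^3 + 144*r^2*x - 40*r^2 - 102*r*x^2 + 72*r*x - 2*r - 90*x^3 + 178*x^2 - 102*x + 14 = -24*r^3 + r^2*(144*x - 64) + r*(-102*x^2 + 294*x - 54) - 90*x^3 - 101*x^2 + 151*x - 14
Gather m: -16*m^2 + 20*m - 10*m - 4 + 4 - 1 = -16*m^2 + 10*m - 1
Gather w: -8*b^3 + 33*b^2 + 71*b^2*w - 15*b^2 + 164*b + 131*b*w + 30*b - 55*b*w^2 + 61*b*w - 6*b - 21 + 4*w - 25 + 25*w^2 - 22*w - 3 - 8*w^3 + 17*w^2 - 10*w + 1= -8*b^3 + 18*b^2 + 188*b - 8*w^3 + w^2*(42 - 55*b) + w*(71*b^2 + 192*b - 28) - 48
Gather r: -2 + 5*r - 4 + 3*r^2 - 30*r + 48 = 3*r^2 - 25*r + 42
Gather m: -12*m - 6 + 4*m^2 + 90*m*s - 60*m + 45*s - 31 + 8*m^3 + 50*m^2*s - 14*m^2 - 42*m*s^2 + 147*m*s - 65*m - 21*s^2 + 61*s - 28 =8*m^3 + m^2*(50*s - 10) + m*(-42*s^2 + 237*s - 137) - 21*s^2 + 106*s - 65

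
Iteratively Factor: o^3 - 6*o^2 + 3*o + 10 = (o - 2)*(o^2 - 4*o - 5) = (o - 2)*(o + 1)*(o - 5)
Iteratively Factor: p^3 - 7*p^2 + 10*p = (p - 5)*(p^2 - 2*p) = (p - 5)*(p - 2)*(p)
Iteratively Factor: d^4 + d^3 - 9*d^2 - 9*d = (d - 3)*(d^3 + 4*d^2 + 3*d) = d*(d - 3)*(d^2 + 4*d + 3) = d*(d - 3)*(d + 3)*(d + 1)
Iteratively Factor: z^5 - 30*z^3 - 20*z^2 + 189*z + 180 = (z - 5)*(z^4 + 5*z^3 - 5*z^2 - 45*z - 36) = (z - 5)*(z + 4)*(z^3 + z^2 - 9*z - 9) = (z - 5)*(z + 3)*(z + 4)*(z^2 - 2*z - 3) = (z - 5)*(z + 1)*(z + 3)*(z + 4)*(z - 3)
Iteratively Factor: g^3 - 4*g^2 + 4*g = (g - 2)*(g^2 - 2*g) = g*(g - 2)*(g - 2)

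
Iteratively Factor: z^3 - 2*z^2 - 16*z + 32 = (z - 2)*(z^2 - 16) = (z - 2)*(z + 4)*(z - 4)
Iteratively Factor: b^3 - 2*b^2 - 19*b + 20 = (b - 1)*(b^2 - b - 20) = (b - 1)*(b + 4)*(b - 5)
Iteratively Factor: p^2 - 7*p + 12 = (p - 4)*(p - 3)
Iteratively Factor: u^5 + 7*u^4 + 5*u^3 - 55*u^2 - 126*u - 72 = (u + 2)*(u^4 + 5*u^3 - 5*u^2 - 45*u - 36) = (u - 3)*(u + 2)*(u^3 + 8*u^2 + 19*u + 12) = (u - 3)*(u + 1)*(u + 2)*(u^2 + 7*u + 12) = (u - 3)*(u + 1)*(u + 2)*(u + 3)*(u + 4)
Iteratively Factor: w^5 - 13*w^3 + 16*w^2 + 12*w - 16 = (w - 2)*(w^4 + 2*w^3 - 9*w^2 - 2*w + 8) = (w - 2)*(w + 1)*(w^3 + w^2 - 10*w + 8) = (w - 2)*(w - 1)*(w + 1)*(w^2 + 2*w - 8) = (w - 2)^2*(w - 1)*(w + 1)*(w + 4)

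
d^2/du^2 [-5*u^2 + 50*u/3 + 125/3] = -10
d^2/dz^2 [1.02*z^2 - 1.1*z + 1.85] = 2.04000000000000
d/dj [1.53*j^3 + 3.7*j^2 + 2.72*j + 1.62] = 4.59*j^2 + 7.4*j + 2.72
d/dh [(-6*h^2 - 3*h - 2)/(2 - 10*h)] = (30*h^2 - 12*h - 13)/(2*(25*h^2 - 10*h + 1))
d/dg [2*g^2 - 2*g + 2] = 4*g - 2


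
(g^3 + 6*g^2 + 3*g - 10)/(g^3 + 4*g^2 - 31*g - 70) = (g^2 + 4*g - 5)/(g^2 + 2*g - 35)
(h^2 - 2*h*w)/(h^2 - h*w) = (h - 2*w)/(h - w)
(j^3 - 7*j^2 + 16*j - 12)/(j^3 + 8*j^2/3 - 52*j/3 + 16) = 3*(j^2 - 5*j + 6)/(3*j^2 + 14*j - 24)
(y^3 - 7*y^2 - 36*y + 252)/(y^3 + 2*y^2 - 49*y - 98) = (y^2 - 36)/(y^2 + 9*y + 14)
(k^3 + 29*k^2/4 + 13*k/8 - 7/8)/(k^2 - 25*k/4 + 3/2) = (2*k^2 + 15*k + 7)/(2*(k - 6))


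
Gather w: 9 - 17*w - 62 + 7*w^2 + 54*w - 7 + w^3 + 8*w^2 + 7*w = w^3 + 15*w^2 + 44*w - 60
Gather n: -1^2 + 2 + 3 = 4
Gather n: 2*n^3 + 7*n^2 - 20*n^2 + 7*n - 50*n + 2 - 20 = 2*n^3 - 13*n^2 - 43*n - 18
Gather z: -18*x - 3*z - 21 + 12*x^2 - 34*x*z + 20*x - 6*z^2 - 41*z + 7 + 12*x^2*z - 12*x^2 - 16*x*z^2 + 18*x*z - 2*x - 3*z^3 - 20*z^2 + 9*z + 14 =-3*z^3 + z^2*(-16*x - 26) + z*(12*x^2 - 16*x - 35)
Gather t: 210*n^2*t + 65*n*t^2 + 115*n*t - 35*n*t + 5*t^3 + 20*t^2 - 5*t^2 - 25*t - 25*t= 5*t^3 + t^2*(65*n + 15) + t*(210*n^2 + 80*n - 50)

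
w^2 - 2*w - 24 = (w - 6)*(w + 4)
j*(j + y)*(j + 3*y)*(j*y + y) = j^4*y + 4*j^3*y^2 + j^3*y + 3*j^2*y^3 + 4*j^2*y^2 + 3*j*y^3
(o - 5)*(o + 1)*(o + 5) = o^3 + o^2 - 25*o - 25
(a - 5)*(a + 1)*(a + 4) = a^3 - 21*a - 20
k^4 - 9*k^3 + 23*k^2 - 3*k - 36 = (k - 4)*(k - 3)^2*(k + 1)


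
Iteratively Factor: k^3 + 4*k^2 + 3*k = (k + 1)*(k^2 + 3*k) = (k + 1)*(k + 3)*(k)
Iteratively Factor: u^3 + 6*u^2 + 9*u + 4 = (u + 1)*(u^2 + 5*u + 4) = (u + 1)^2*(u + 4)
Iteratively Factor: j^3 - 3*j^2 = (j)*(j^2 - 3*j) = j^2*(j - 3)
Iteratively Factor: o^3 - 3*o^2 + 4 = (o - 2)*(o^2 - o - 2) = (o - 2)^2*(o + 1)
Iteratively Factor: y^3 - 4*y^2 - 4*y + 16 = (y + 2)*(y^2 - 6*y + 8) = (y - 4)*(y + 2)*(y - 2)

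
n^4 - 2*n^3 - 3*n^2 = n^2*(n - 3)*(n + 1)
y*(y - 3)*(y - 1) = y^3 - 4*y^2 + 3*y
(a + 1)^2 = a^2 + 2*a + 1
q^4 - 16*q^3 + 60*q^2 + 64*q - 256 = (q - 8)^2*(q - 2)*(q + 2)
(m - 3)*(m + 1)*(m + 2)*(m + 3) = m^4 + 3*m^3 - 7*m^2 - 27*m - 18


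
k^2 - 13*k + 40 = (k - 8)*(k - 5)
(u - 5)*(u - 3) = u^2 - 8*u + 15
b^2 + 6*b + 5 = (b + 1)*(b + 5)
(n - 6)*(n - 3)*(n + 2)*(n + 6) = n^4 - n^3 - 42*n^2 + 36*n + 216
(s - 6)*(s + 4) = s^2 - 2*s - 24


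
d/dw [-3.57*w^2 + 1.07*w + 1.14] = 1.07 - 7.14*w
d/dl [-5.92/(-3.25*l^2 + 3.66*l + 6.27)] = (21.6672 - 38.48*l)/(-3.25*l^2 + 3.66*l + 6.27)^2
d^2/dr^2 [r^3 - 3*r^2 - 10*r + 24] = 6*r - 6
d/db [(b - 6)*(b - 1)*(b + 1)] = 3*b^2 - 12*b - 1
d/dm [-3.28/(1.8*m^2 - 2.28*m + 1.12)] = (11.808*m - 7.4784)/(1.8*m^2 - 2.28*m + 1.12)^2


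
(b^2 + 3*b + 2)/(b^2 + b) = (b + 2)/b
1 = 1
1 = 1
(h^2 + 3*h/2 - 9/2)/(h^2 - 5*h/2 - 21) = (-2*h^2 - 3*h + 9)/(-2*h^2 + 5*h + 42)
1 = 1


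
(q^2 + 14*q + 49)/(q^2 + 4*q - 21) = (q + 7)/(q - 3)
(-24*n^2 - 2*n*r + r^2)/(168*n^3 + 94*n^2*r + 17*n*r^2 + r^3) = (-6*n + r)/(42*n^2 + 13*n*r + r^2)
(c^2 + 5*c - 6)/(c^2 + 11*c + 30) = (c - 1)/(c + 5)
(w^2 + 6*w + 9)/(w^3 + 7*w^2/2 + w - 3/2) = 2*(w + 3)/(2*w^2 + w - 1)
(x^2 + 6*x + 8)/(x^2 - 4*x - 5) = (x^2 + 6*x + 8)/(x^2 - 4*x - 5)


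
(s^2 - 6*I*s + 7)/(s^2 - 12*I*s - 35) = (s + I)/(s - 5*I)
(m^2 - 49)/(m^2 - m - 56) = (m - 7)/(m - 8)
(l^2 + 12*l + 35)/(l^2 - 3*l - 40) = (l + 7)/(l - 8)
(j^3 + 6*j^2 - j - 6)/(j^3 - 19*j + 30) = (j^3 + 6*j^2 - j - 6)/(j^3 - 19*j + 30)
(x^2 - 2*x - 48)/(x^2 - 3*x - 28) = (-x^2 + 2*x + 48)/(-x^2 + 3*x + 28)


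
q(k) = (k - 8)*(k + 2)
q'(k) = 2*k - 6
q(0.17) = -16.99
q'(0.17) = -5.66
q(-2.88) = 9.57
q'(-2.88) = -11.76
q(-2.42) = 4.38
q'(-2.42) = -10.84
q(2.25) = -24.44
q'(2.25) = -1.50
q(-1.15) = -7.78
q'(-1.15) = -8.30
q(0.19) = -17.10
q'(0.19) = -5.62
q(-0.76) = -10.86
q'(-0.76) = -7.52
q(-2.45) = 4.70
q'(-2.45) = -10.90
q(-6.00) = 56.00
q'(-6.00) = -18.00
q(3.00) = -25.00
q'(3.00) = 0.00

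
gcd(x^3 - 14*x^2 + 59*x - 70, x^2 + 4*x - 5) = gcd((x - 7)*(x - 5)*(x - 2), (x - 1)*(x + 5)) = 1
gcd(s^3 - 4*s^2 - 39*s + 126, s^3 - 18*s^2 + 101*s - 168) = s^2 - 10*s + 21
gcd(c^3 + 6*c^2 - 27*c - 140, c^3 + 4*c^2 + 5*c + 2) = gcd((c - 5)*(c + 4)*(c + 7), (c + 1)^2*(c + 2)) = 1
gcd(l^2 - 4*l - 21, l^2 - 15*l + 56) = l - 7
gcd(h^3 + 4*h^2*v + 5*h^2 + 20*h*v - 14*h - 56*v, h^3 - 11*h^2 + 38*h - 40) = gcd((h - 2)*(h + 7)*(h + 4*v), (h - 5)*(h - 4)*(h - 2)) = h - 2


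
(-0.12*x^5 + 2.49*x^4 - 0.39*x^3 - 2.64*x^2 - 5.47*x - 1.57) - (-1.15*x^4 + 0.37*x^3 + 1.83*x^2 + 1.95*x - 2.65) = -0.12*x^5 + 3.64*x^4 - 0.76*x^3 - 4.47*x^2 - 7.42*x + 1.08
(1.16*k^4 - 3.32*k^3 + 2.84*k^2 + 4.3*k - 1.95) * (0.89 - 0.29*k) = -0.3364*k^5 + 1.9952*k^4 - 3.7784*k^3 + 1.2806*k^2 + 4.3925*k - 1.7355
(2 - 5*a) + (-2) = -5*a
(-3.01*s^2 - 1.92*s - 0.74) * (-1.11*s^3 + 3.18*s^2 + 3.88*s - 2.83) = 3.3411*s^5 - 7.4406*s^4 - 16.963*s^3 - 1.2845*s^2 + 2.5624*s + 2.0942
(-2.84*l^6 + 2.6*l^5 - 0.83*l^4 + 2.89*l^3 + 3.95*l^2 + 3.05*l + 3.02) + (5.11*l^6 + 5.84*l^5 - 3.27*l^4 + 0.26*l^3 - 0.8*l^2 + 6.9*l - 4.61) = 2.27*l^6 + 8.44*l^5 - 4.1*l^4 + 3.15*l^3 + 3.15*l^2 + 9.95*l - 1.59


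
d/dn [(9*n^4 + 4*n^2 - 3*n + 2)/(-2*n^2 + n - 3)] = (-36*n^5 + 27*n^4 - 108*n^3 - 2*n^2 - 16*n + 7)/(4*n^4 - 4*n^3 + 13*n^2 - 6*n + 9)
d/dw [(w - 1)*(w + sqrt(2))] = 2*w - 1 + sqrt(2)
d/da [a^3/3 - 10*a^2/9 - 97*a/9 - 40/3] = a^2 - 20*a/9 - 97/9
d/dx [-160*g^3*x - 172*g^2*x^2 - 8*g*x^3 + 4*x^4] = -160*g^3 - 344*g^2*x - 24*g*x^2 + 16*x^3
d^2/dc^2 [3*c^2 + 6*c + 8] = 6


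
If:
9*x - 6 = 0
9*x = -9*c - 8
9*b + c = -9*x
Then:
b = -40/81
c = -14/9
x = 2/3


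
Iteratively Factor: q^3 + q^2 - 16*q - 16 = (q + 4)*(q^2 - 3*q - 4) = (q + 1)*(q + 4)*(q - 4)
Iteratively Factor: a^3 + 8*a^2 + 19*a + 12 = (a + 1)*(a^2 + 7*a + 12) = (a + 1)*(a + 4)*(a + 3)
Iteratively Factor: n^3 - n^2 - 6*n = (n)*(n^2 - n - 6) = n*(n - 3)*(n + 2)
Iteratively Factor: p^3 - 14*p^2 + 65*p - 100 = (p - 5)*(p^2 - 9*p + 20) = (p - 5)*(p - 4)*(p - 5)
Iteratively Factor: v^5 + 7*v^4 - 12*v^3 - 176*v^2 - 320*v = (v + 4)*(v^4 + 3*v^3 - 24*v^2 - 80*v) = (v + 4)^2*(v^3 - v^2 - 20*v) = v*(v + 4)^2*(v^2 - v - 20) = v*(v - 5)*(v + 4)^2*(v + 4)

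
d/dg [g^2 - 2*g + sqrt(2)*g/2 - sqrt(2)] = 2*g - 2 + sqrt(2)/2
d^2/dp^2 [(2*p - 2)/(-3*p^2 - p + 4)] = -36/(27*p^3 + 108*p^2 + 144*p + 64)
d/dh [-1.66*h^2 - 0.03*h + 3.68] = -3.32*h - 0.03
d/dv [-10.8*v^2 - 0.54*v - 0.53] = -21.6*v - 0.54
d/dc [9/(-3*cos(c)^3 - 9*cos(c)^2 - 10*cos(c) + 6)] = 9*(9*sin(c)^2 - 18*cos(c) - 19)*sin(c)/(3*cos(c)^3 + 9*cos(c)^2 + 10*cos(c) - 6)^2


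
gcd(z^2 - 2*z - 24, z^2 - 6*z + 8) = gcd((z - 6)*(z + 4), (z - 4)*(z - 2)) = 1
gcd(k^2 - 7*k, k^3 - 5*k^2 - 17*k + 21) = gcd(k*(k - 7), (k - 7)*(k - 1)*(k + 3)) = k - 7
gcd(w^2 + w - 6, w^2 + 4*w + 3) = w + 3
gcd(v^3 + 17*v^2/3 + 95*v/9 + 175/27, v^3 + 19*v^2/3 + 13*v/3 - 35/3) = v + 7/3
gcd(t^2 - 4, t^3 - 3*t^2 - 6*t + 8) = t + 2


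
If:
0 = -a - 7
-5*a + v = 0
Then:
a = -7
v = -35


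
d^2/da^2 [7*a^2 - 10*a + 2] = 14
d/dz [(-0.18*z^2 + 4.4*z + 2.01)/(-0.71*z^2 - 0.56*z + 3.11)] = (3.2248*z^2 + 1.7346*z + 14.8096)/(0.5041*z^4 + 0.7952*z^3 - 4.1026*z^2 - 3.4832*z + 9.6721)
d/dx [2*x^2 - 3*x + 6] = 4*x - 3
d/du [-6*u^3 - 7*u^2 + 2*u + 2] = -18*u^2 - 14*u + 2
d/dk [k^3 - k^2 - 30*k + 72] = 3*k^2 - 2*k - 30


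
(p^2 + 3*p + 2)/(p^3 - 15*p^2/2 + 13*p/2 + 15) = 2*(p + 2)/(2*p^2 - 17*p + 30)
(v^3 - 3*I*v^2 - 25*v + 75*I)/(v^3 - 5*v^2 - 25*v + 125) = (v - 3*I)/(v - 5)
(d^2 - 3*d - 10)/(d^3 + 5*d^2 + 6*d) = (d - 5)/(d*(d + 3))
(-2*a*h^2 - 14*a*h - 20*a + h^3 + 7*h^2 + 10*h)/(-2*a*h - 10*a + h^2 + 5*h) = h + 2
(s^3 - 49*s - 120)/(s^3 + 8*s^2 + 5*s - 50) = (s^2 - 5*s - 24)/(s^2 + 3*s - 10)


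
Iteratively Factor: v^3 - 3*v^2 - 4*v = (v - 4)*(v^2 + v) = (v - 4)*(v + 1)*(v)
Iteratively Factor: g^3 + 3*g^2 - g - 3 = (g + 1)*(g^2 + 2*g - 3) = (g - 1)*(g + 1)*(g + 3)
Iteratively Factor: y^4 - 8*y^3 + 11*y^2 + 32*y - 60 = (y - 2)*(y^3 - 6*y^2 - y + 30) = (y - 2)*(y + 2)*(y^2 - 8*y + 15) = (y - 3)*(y - 2)*(y + 2)*(y - 5)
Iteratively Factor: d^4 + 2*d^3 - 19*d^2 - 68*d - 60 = (d + 2)*(d^3 - 19*d - 30) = (d + 2)^2*(d^2 - 2*d - 15) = (d + 2)^2*(d + 3)*(d - 5)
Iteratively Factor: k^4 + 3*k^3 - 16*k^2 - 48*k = (k - 4)*(k^3 + 7*k^2 + 12*k) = k*(k - 4)*(k^2 + 7*k + 12) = k*(k - 4)*(k + 3)*(k + 4)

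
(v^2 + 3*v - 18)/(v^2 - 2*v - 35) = (-v^2 - 3*v + 18)/(-v^2 + 2*v + 35)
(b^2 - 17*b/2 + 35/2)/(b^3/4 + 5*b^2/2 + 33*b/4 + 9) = 2*(2*b^2 - 17*b + 35)/(b^3 + 10*b^2 + 33*b + 36)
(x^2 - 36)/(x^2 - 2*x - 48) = (x - 6)/(x - 8)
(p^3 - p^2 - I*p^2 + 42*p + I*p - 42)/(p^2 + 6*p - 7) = (p^2 - I*p + 42)/(p + 7)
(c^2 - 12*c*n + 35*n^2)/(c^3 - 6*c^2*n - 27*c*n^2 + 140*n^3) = (c - 5*n)/(c^2 + c*n - 20*n^2)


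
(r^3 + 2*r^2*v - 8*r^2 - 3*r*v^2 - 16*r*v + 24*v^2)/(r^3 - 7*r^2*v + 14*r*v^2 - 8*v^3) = (r^2 + 3*r*v - 8*r - 24*v)/(r^2 - 6*r*v + 8*v^2)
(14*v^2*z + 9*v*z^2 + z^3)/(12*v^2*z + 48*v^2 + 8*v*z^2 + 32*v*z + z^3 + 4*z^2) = z*(7*v + z)/(6*v*z + 24*v + z^2 + 4*z)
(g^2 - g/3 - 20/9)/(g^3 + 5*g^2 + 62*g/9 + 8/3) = (3*g - 5)/(3*g^2 + 11*g + 6)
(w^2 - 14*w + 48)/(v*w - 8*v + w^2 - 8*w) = (w - 6)/(v + w)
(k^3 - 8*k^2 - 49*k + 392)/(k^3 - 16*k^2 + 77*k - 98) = (k^2 - k - 56)/(k^2 - 9*k + 14)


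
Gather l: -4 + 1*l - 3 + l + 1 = 2*l - 6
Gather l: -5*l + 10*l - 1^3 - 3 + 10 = 5*l + 6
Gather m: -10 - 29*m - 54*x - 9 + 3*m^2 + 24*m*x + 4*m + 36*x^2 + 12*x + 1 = 3*m^2 + m*(24*x - 25) + 36*x^2 - 42*x - 18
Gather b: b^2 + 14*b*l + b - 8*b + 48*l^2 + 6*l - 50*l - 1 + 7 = b^2 + b*(14*l - 7) + 48*l^2 - 44*l + 6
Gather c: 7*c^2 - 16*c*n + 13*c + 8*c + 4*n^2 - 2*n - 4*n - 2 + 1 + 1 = 7*c^2 + c*(21 - 16*n) + 4*n^2 - 6*n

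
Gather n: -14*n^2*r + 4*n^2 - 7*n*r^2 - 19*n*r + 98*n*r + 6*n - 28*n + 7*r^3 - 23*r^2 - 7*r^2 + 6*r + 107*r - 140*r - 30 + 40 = n^2*(4 - 14*r) + n*(-7*r^2 + 79*r - 22) + 7*r^3 - 30*r^2 - 27*r + 10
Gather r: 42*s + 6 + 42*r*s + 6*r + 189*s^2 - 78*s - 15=r*(42*s + 6) + 189*s^2 - 36*s - 9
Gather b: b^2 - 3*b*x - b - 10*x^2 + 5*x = b^2 + b*(-3*x - 1) - 10*x^2 + 5*x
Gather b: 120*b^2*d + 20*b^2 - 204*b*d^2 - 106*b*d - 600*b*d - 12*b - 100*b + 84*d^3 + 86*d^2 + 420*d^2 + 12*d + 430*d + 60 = b^2*(120*d + 20) + b*(-204*d^2 - 706*d - 112) + 84*d^3 + 506*d^2 + 442*d + 60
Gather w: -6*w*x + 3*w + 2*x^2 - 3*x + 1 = w*(3 - 6*x) + 2*x^2 - 3*x + 1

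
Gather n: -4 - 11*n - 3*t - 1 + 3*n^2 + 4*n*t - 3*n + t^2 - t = 3*n^2 + n*(4*t - 14) + t^2 - 4*t - 5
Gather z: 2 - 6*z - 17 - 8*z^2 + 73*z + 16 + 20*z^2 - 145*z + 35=12*z^2 - 78*z + 36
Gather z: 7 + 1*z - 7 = z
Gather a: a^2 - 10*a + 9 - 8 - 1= a^2 - 10*a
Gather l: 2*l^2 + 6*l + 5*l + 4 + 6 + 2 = 2*l^2 + 11*l + 12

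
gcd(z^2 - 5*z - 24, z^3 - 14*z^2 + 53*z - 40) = z - 8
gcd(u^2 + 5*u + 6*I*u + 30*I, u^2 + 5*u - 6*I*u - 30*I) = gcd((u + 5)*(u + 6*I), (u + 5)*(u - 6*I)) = u + 5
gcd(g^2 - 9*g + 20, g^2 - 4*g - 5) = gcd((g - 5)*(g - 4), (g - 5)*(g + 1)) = g - 5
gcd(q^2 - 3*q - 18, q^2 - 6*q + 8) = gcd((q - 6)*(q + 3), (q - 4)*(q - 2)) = 1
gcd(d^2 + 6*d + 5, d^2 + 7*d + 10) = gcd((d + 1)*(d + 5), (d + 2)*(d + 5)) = d + 5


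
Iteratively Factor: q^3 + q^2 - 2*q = (q - 1)*(q^2 + 2*q) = (q - 1)*(q + 2)*(q)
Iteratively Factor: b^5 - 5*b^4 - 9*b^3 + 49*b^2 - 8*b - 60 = (b - 2)*(b^4 - 3*b^3 - 15*b^2 + 19*b + 30) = (b - 2)*(b + 3)*(b^3 - 6*b^2 + 3*b + 10) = (b - 5)*(b - 2)*(b + 3)*(b^2 - b - 2) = (b - 5)*(b - 2)*(b + 1)*(b + 3)*(b - 2)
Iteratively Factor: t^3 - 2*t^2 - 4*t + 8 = (t + 2)*(t^2 - 4*t + 4) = (t - 2)*(t + 2)*(t - 2)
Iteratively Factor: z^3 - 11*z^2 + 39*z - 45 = (z - 3)*(z^2 - 8*z + 15) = (z - 5)*(z - 3)*(z - 3)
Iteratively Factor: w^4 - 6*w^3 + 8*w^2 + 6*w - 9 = (w - 1)*(w^3 - 5*w^2 + 3*w + 9) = (w - 3)*(w - 1)*(w^2 - 2*w - 3) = (w - 3)*(w - 1)*(w + 1)*(w - 3)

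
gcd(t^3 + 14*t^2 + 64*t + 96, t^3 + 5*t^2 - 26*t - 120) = t^2 + 10*t + 24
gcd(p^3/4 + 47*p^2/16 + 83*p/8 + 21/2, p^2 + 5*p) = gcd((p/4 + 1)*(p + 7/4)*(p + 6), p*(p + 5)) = 1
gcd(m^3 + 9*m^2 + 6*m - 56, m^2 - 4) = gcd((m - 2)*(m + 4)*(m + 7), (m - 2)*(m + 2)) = m - 2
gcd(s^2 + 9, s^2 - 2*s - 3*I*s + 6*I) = s - 3*I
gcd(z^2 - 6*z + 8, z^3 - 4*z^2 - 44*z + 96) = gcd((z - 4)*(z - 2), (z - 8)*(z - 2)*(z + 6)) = z - 2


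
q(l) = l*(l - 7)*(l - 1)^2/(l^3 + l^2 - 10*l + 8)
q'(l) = l*(l - 7)*(l - 1)^2*(-3*l^2 - 2*l + 10)/(l^3 + l^2 - 10*l + 8)^2 + l*(l - 7)*(2*l - 2)/(l^3 + l^2 - 10*l + 8) + l*(l - 1)^2/(l^3 + l^2 - 10*l + 8) + (l - 7)*(l - 1)^2/(l^3 + l^2 - 10*l + 8)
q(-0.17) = 0.17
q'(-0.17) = -1.15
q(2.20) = -10.22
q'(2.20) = 41.71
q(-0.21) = 0.22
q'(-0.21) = -1.21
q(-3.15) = 30.31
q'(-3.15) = -49.69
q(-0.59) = 0.81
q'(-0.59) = -1.90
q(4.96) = -1.51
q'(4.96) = 0.73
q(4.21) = -2.08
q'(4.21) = 0.80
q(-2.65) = 14.87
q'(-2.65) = -19.04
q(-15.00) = -28.24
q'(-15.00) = 0.70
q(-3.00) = 24.00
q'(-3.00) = -35.60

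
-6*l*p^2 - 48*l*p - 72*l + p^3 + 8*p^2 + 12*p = (-6*l + p)*(p + 2)*(p + 6)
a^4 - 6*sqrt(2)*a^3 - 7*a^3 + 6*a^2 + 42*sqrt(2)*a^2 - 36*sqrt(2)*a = a*(a - 6)*(a - 1)*(a - 6*sqrt(2))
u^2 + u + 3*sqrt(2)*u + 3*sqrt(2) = (u + 1)*(u + 3*sqrt(2))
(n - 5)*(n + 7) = n^2 + 2*n - 35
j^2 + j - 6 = (j - 2)*(j + 3)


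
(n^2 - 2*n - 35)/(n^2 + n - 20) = (n - 7)/(n - 4)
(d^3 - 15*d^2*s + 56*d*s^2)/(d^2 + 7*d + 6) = d*(d^2 - 15*d*s + 56*s^2)/(d^2 + 7*d + 6)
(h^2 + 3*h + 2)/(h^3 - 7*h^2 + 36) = (h + 1)/(h^2 - 9*h + 18)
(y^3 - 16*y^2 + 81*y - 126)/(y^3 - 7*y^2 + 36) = (y - 7)/(y + 2)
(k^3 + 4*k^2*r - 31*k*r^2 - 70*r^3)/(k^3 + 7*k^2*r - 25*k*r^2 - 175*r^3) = (k + 2*r)/(k + 5*r)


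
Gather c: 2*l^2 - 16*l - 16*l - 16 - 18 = 2*l^2 - 32*l - 34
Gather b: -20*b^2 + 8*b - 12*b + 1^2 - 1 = -20*b^2 - 4*b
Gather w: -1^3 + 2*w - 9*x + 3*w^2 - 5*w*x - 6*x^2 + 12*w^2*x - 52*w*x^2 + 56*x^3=w^2*(12*x + 3) + w*(-52*x^2 - 5*x + 2) + 56*x^3 - 6*x^2 - 9*x - 1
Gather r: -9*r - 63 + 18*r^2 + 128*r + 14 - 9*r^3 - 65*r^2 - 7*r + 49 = -9*r^3 - 47*r^2 + 112*r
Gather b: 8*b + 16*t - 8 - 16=8*b + 16*t - 24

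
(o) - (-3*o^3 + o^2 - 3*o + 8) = 3*o^3 - o^2 + 4*o - 8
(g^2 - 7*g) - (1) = g^2 - 7*g - 1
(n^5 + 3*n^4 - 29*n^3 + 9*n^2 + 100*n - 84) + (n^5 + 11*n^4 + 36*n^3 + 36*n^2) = 2*n^5 + 14*n^4 + 7*n^3 + 45*n^2 + 100*n - 84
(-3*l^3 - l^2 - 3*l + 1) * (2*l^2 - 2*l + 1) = -6*l^5 + 4*l^4 - 7*l^3 + 7*l^2 - 5*l + 1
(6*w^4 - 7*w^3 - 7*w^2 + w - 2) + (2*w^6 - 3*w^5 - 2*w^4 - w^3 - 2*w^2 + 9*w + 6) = 2*w^6 - 3*w^5 + 4*w^4 - 8*w^3 - 9*w^2 + 10*w + 4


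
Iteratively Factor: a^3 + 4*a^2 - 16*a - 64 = (a + 4)*(a^2 - 16) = (a + 4)^2*(a - 4)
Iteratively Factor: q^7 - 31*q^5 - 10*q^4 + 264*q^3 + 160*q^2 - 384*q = (q + 3)*(q^6 - 3*q^5 - 22*q^4 + 56*q^3 + 96*q^2 - 128*q) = (q - 4)*(q + 3)*(q^5 + q^4 - 18*q^3 - 16*q^2 + 32*q) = q*(q - 4)*(q + 3)*(q^4 + q^3 - 18*q^2 - 16*q + 32) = q*(q - 4)*(q - 1)*(q + 3)*(q^3 + 2*q^2 - 16*q - 32) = q*(q - 4)*(q - 1)*(q + 3)*(q + 4)*(q^2 - 2*q - 8) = q*(q - 4)*(q - 1)*(q + 2)*(q + 3)*(q + 4)*(q - 4)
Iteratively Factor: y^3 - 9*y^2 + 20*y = (y - 5)*(y^2 - 4*y) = y*(y - 5)*(y - 4)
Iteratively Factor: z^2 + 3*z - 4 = (z - 1)*(z + 4)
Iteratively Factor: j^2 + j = (j + 1)*(j)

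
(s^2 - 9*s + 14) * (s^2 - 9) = s^4 - 9*s^3 + 5*s^2 + 81*s - 126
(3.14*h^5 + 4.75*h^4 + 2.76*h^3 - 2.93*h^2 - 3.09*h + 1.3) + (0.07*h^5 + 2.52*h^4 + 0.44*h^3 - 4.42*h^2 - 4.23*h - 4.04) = 3.21*h^5 + 7.27*h^4 + 3.2*h^3 - 7.35*h^2 - 7.32*h - 2.74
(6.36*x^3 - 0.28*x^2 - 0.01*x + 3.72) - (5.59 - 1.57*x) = 6.36*x^3 - 0.28*x^2 + 1.56*x - 1.87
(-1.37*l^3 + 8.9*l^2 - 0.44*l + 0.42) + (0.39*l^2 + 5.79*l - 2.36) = -1.37*l^3 + 9.29*l^2 + 5.35*l - 1.94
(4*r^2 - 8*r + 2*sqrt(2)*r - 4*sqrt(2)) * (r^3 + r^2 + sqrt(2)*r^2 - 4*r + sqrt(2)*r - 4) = 4*r^5 - 4*r^4 + 6*sqrt(2)*r^4 - 20*r^3 - 6*sqrt(2)*r^3 - 20*sqrt(2)*r^2 + 12*r^2 + 8*sqrt(2)*r + 24*r + 16*sqrt(2)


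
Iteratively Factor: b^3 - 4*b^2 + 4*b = (b - 2)*(b^2 - 2*b) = (b - 2)^2*(b)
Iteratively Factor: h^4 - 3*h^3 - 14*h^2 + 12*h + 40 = (h - 5)*(h^3 + 2*h^2 - 4*h - 8) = (h - 5)*(h - 2)*(h^2 + 4*h + 4) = (h - 5)*(h - 2)*(h + 2)*(h + 2)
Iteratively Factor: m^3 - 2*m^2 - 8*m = (m - 4)*(m^2 + 2*m) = (m - 4)*(m + 2)*(m)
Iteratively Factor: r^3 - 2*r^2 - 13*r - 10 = (r + 2)*(r^2 - 4*r - 5) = (r - 5)*(r + 2)*(r + 1)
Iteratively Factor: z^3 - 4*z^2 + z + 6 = (z - 2)*(z^2 - 2*z - 3) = (z - 2)*(z + 1)*(z - 3)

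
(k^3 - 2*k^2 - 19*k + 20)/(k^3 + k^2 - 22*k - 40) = (k - 1)/(k + 2)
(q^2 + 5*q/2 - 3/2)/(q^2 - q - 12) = (q - 1/2)/(q - 4)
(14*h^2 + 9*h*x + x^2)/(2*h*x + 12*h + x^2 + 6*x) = (7*h + x)/(x + 6)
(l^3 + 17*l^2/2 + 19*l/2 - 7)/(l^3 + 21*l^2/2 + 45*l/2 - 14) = (l + 2)/(l + 4)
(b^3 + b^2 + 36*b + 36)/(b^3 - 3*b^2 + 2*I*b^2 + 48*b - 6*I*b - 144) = (b^2 + b*(1 + 6*I) + 6*I)/(b^2 + b*(-3 + 8*I) - 24*I)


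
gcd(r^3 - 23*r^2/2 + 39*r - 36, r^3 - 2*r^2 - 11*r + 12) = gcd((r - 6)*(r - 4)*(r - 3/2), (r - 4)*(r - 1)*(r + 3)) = r - 4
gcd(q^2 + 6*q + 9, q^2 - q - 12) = q + 3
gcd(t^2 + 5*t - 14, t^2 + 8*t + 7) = t + 7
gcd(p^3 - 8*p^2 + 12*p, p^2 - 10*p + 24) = p - 6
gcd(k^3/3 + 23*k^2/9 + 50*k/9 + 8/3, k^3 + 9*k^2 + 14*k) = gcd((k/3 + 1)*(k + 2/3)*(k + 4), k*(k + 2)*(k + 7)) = 1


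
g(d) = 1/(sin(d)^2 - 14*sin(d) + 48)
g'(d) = (-2*sin(d)*cos(d) + 14*cos(d))/(sin(d)^2 - 14*sin(d) + 48)^2 = 2*(7 - sin(d))*cos(d)/(sin(d)^2 - 14*sin(d) + 48)^2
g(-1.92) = 0.02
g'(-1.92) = -0.00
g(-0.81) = 0.02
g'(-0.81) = 0.00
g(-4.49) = 0.03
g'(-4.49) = -0.00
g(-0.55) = 0.02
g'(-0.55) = 0.00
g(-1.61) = 0.02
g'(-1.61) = -0.00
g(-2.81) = 0.02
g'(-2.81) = -0.00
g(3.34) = 0.02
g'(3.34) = -0.01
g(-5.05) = 0.03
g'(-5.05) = 0.00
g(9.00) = 0.02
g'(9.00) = -0.00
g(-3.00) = 0.02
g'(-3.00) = -0.00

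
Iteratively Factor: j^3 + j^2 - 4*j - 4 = (j + 2)*(j^2 - j - 2) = (j - 2)*(j + 2)*(j + 1)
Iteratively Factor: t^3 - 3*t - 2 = (t - 2)*(t^2 + 2*t + 1) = (t - 2)*(t + 1)*(t + 1)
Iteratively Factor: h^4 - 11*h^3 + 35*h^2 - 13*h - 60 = (h + 1)*(h^3 - 12*h^2 + 47*h - 60) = (h - 3)*(h + 1)*(h^2 - 9*h + 20) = (h - 4)*(h - 3)*(h + 1)*(h - 5)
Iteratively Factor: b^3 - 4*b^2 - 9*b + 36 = (b + 3)*(b^2 - 7*b + 12) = (b - 3)*(b + 3)*(b - 4)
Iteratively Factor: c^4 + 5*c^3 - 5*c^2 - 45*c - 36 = (c + 4)*(c^3 + c^2 - 9*c - 9) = (c - 3)*(c + 4)*(c^2 + 4*c + 3) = (c - 3)*(c + 3)*(c + 4)*(c + 1)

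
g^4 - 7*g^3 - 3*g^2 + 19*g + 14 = (g - 7)*(g - 2)*(g + 1)^2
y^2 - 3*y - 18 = (y - 6)*(y + 3)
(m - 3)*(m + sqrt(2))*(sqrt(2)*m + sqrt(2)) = sqrt(2)*m^3 - 2*sqrt(2)*m^2 + 2*m^2 - 3*sqrt(2)*m - 4*m - 6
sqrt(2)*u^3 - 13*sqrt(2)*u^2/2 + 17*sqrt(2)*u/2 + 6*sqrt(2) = (u - 4)*(u - 3)*(sqrt(2)*u + sqrt(2)/2)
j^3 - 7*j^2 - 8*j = j*(j - 8)*(j + 1)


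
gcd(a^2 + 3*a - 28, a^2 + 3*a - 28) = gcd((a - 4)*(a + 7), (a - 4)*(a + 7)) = a^2 + 3*a - 28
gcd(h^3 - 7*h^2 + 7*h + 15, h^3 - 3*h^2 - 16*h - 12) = h + 1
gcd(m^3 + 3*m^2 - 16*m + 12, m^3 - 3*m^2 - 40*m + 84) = m^2 + 4*m - 12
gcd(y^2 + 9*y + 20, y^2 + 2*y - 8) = y + 4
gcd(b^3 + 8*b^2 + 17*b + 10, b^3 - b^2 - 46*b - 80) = b^2 + 7*b + 10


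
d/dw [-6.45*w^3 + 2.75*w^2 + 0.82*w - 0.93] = -19.35*w^2 + 5.5*w + 0.82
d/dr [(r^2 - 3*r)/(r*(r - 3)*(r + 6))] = -1/(r^2 + 12*r + 36)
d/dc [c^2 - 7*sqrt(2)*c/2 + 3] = 2*c - 7*sqrt(2)/2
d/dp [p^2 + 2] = 2*p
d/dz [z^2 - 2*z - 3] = 2*z - 2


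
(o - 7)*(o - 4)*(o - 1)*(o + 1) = o^4 - 11*o^3 + 27*o^2 + 11*o - 28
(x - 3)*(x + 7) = x^2 + 4*x - 21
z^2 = z^2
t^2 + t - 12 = (t - 3)*(t + 4)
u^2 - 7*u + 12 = (u - 4)*(u - 3)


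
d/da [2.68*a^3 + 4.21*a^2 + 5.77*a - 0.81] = 8.04*a^2 + 8.42*a + 5.77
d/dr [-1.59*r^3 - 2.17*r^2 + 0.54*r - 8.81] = -4.77*r^2 - 4.34*r + 0.54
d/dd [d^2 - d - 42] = 2*d - 1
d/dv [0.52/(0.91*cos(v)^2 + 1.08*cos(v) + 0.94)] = (0.9464*cos(v) + 0.5616)*sin(v)/(0.91*cos(v)^2 + 1.08*cos(v) + 0.94)^2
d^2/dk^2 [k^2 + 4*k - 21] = 2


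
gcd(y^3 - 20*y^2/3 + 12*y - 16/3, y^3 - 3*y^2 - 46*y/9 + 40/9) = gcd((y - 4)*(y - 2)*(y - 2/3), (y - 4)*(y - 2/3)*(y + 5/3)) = y^2 - 14*y/3 + 8/3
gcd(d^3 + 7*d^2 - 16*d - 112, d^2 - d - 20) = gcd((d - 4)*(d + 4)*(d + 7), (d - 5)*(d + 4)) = d + 4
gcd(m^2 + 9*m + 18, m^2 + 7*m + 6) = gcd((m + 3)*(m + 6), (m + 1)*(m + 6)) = m + 6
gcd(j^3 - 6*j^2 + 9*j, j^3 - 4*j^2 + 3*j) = j^2 - 3*j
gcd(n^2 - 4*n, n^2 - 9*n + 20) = n - 4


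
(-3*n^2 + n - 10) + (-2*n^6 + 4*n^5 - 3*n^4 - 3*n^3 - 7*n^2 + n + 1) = -2*n^6 + 4*n^5 - 3*n^4 - 3*n^3 - 10*n^2 + 2*n - 9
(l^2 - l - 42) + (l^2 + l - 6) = 2*l^2 - 48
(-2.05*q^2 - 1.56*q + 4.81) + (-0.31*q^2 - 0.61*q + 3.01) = -2.36*q^2 - 2.17*q + 7.82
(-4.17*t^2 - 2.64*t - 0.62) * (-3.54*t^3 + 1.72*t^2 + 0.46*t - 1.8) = 14.7618*t^5 + 2.1732*t^4 - 4.2642*t^3 + 5.2252*t^2 + 4.4668*t + 1.116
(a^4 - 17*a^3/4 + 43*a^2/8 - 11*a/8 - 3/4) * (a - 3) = a^5 - 29*a^4/4 + 145*a^3/8 - 35*a^2/2 + 27*a/8 + 9/4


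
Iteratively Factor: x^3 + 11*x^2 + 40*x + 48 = (x + 4)*(x^2 + 7*x + 12) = (x + 3)*(x + 4)*(x + 4)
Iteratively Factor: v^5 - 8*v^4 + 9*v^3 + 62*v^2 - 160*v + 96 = (v + 3)*(v^4 - 11*v^3 + 42*v^2 - 64*v + 32) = (v - 2)*(v + 3)*(v^3 - 9*v^2 + 24*v - 16) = (v - 2)*(v - 1)*(v + 3)*(v^2 - 8*v + 16) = (v - 4)*(v - 2)*(v - 1)*(v + 3)*(v - 4)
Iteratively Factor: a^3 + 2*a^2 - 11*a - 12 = (a + 4)*(a^2 - 2*a - 3) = (a - 3)*(a + 4)*(a + 1)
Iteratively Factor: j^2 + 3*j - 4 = (j + 4)*(j - 1)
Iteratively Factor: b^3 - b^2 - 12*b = (b)*(b^2 - b - 12) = b*(b + 3)*(b - 4)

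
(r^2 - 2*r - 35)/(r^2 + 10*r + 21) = (r^2 - 2*r - 35)/(r^2 + 10*r + 21)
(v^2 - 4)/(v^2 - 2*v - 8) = (v - 2)/(v - 4)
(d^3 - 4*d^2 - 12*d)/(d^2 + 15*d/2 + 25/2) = 2*d*(d^2 - 4*d - 12)/(2*d^2 + 15*d + 25)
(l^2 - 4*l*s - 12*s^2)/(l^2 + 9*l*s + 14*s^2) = (l - 6*s)/(l + 7*s)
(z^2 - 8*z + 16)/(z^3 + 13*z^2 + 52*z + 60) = (z^2 - 8*z + 16)/(z^3 + 13*z^2 + 52*z + 60)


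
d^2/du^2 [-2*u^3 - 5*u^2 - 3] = -12*u - 10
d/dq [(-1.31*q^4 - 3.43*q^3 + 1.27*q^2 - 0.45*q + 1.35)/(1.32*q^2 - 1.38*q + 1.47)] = (-3.4584*q^5 + 0.895799999999998*q^4 + 1.764*q^3 - 16.2849*q^2 + 0.1698*q + 1.2015)/(1.7424*q^4 - 3.6432*q^3 + 5.7852*q^2 - 4.0572*q + 2.1609)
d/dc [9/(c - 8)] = -9/(c - 8)^2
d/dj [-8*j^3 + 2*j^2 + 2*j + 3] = -24*j^2 + 4*j + 2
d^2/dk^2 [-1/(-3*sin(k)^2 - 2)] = 6*(-6*sin(k)^4 + 13*sin(k)^2 - 2)/(3*sin(k)^2 + 2)^3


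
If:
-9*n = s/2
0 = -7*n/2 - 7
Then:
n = -2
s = 36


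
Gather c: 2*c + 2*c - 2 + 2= 4*c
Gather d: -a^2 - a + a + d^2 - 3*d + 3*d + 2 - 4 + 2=-a^2 + d^2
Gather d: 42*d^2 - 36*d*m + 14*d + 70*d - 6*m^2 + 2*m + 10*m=42*d^2 + d*(84 - 36*m) - 6*m^2 + 12*m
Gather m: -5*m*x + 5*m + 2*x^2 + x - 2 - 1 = m*(5 - 5*x) + 2*x^2 + x - 3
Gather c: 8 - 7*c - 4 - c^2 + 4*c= -c^2 - 3*c + 4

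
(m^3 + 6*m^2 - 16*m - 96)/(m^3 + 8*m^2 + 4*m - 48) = (m - 4)/(m - 2)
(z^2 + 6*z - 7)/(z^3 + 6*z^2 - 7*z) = 1/z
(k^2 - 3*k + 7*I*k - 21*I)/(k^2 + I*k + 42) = (k - 3)/(k - 6*I)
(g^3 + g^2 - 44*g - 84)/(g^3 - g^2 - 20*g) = (-g^3 - g^2 + 44*g + 84)/(g*(-g^2 + g + 20))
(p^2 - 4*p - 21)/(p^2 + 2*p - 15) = (p^2 - 4*p - 21)/(p^2 + 2*p - 15)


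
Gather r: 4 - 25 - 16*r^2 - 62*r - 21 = -16*r^2 - 62*r - 42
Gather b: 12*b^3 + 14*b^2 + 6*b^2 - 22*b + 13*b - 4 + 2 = 12*b^3 + 20*b^2 - 9*b - 2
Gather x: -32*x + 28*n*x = x*(28*n - 32)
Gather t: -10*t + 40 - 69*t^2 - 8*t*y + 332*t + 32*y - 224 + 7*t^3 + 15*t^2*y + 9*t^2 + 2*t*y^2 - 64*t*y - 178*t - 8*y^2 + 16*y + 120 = 7*t^3 + t^2*(15*y - 60) + t*(2*y^2 - 72*y + 144) - 8*y^2 + 48*y - 64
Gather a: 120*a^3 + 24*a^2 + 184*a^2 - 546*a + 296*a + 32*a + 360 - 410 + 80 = 120*a^3 + 208*a^2 - 218*a + 30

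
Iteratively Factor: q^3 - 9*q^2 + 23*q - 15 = (q - 3)*(q^2 - 6*q + 5) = (q - 3)*(q - 1)*(q - 5)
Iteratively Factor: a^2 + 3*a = (a + 3)*(a)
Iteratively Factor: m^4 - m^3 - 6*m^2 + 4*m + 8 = (m - 2)*(m^3 + m^2 - 4*m - 4) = (m - 2)*(m + 1)*(m^2 - 4) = (m - 2)*(m + 1)*(m + 2)*(m - 2)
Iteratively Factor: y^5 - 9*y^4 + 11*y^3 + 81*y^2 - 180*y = (y + 3)*(y^4 - 12*y^3 + 47*y^2 - 60*y) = (y - 4)*(y + 3)*(y^3 - 8*y^2 + 15*y) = (y - 5)*(y - 4)*(y + 3)*(y^2 - 3*y) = (y - 5)*(y - 4)*(y - 3)*(y + 3)*(y)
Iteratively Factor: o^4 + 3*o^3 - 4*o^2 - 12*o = (o + 2)*(o^3 + o^2 - 6*o) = (o + 2)*(o + 3)*(o^2 - 2*o) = (o - 2)*(o + 2)*(o + 3)*(o)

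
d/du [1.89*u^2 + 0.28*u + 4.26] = 3.78*u + 0.28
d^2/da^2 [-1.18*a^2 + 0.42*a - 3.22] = -2.36000000000000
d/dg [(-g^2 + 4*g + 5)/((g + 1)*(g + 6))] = -11/(g^2 + 12*g + 36)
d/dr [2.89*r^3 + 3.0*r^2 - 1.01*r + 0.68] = 8.67*r^2 + 6.0*r - 1.01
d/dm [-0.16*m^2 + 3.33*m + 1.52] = 3.33 - 0.32*m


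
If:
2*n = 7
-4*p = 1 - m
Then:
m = 4*p + 1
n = 7/2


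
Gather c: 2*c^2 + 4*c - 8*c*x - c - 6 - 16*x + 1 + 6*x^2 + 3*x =2*c^2 + c*(3 - 8*x) + 6*x^2 - 13*x - 5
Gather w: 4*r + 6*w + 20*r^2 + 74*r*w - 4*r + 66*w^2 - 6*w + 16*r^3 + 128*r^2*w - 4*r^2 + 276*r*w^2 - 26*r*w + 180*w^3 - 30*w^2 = 16*r^3 + 16*r^2 + 180*w^3 + w^2*(276*r + 36) + w*(128*r^2 + 48*r)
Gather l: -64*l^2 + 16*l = -64*l^2 + 16*l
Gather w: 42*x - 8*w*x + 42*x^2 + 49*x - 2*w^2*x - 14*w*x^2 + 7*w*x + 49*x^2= -2*w^2*x + w*(-14*x^2 - x) + 91*x^2 + 91*x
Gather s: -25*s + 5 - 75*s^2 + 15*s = -75*s^2 - 10*s + 5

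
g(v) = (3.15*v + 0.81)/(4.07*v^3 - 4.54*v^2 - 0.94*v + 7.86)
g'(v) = (3.15*v + 0.81)*(-12.21*v^2 + 9.08*v + 0.94)/(4.07*v^3 - 4.54*v^2 - 0.94*v + 7.86)^2 + 3.15/(4.07*v^3 - 4.54*v^2 - 0.94*v + 7.86) = (-25.641*v^3 + 4.4109*v^2 + 7.3548*v + 25.5204)/(16.5649*v^6 - 36.9556*v^5 + 12.96*v^4 + 72.5156*v^3 - 70.4852*v^2 - 14.7768*v + 61.7796)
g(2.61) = 0.19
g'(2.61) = -0.17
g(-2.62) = 0.08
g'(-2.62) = 0.06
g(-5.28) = 0.02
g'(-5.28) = 0.01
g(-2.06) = 0.13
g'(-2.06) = 0.12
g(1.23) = 0.63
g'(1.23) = -0.12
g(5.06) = 0.04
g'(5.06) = -0.02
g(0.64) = 0.44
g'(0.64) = 0.61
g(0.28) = 0.23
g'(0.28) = 0.51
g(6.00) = 0.03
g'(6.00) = -0.01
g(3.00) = 0.14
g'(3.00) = -0.11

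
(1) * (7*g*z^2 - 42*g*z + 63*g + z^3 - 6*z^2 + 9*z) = 7*g*z^2 - 42*g*z + 63*g + z^3 - 6*z^2 + 9*z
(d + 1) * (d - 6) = d^2 - 5*d - 6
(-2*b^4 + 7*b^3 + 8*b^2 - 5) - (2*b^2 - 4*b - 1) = -2*b^4 + 7*b^3 + 6*b^2 + 4*b - 4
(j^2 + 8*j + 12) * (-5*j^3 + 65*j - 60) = -5*j^5 - 40*j^4 + 5*j^3 + 460*j^2 + 300*j - 720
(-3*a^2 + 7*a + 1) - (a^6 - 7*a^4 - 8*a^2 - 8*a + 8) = -a^6 + 7*a^4 + 5*a^2 + 15*a - 7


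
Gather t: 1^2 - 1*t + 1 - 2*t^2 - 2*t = -2*t^2 - 3*t + 2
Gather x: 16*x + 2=16*x + 2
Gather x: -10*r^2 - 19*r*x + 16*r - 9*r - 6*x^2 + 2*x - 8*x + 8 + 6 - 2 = -10*r^2 + 7*r - 6*x^2 + x*(-19*r - 6) + 12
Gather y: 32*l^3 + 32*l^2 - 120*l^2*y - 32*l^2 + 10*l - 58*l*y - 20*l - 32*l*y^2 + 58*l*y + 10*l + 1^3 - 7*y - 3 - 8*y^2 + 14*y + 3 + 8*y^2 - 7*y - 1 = 32*l^3 - 120*l^2*y - 32*l*y^2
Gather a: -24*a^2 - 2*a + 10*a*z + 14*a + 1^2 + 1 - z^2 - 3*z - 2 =-24*a^2 + a*(10*z + 12) - z^2 - 3*z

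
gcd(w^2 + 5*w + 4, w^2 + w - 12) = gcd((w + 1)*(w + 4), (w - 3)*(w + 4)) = w + 4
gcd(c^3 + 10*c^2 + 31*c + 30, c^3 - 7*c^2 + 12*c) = 1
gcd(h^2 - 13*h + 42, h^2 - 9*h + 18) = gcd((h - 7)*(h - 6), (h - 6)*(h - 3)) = h - 6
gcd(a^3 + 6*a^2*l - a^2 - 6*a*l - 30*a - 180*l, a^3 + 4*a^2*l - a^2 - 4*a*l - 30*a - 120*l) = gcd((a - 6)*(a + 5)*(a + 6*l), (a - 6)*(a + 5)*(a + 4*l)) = a^2 - a - 30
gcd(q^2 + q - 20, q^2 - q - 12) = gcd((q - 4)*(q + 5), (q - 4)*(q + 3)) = q - 4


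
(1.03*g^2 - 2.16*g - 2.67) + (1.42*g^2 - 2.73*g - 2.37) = 2.45*g^2 - 4.89*g - 5.04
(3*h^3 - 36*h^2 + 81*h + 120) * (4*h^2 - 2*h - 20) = 12*h^5 - 150*h^4 + 336*h^3 + 1038*h^2 - 1860*h - 2400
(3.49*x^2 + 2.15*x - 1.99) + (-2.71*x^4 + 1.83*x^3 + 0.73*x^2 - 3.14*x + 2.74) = -2.71*x^4 + 1.83*x^3 + 4.22*x^2 - 0.99*x + 0.75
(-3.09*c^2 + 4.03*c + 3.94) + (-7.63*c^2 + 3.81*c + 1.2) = -10.72*c^2 + 7.84*c + 5.14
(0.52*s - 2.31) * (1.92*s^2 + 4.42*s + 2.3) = 0.9984*s^3 - 2.1368*s^2 - 9.0142*s - 5.313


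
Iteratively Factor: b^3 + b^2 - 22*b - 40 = (b + 4)*(b^2 - 3*b - 10) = (b + 2)*(b + 4)*(b - 5)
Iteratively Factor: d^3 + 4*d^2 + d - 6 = (d + 3)*(d^2 + d - 2) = (d - 1)*(d + 3)*(d + 2)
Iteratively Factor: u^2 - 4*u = (u - 4)*(u)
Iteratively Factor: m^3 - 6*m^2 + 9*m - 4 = (m - 4)*(m^2 - 2*m + 1) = (m - 4)*(m - 1)*(m - 1)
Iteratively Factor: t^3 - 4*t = (t + 2)*(t^2 - 2*t) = (t - 2)*(t + 2)*(t)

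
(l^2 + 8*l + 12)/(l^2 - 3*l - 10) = (l + 6)/(l - 5)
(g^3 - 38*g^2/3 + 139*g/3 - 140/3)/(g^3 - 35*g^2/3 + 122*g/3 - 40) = (g - 7)/(g - 6)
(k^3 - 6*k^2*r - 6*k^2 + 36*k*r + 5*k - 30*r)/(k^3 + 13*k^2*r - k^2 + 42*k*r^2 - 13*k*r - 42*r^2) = (k^2 - 6*k*r - 5*k + 30*r)/(k^2 + 13*k*r + 42*r^2)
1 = 1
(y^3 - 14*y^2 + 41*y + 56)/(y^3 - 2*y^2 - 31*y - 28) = (y - 8)/(y + 4)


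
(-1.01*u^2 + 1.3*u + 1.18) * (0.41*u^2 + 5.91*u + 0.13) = -0.4141*u^4 - 5.4361*u^3 + 8.0355*u^2 + 7.1428*u + 0.1534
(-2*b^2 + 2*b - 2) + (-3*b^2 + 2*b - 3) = -5*b^2 + 4*b - 5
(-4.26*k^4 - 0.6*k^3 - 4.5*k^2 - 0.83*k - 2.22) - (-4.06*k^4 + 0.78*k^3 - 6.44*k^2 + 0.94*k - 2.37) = -0.2*k^4 - 1.38*k^3 + 1.94*k^2 - 1.77*k + 0.15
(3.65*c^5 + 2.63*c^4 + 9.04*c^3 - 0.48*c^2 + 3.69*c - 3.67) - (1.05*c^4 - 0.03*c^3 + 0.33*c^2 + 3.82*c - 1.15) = 3.65*c^5 + 1.58*c^4 + 9.07*c^3 - 0.81*c^2 - 0.13*c - 2.52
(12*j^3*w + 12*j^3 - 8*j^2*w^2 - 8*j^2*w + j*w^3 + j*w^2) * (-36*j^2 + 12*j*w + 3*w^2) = -432*j^5*w - 432*j^5 + 432*j^4*w^2 + 432*j^4*w - 96*j^3*w^3 - 96*j^3*w^2 - 12*j^2*w^4 - 12*j^2*w^3 + 3*j*w^5 + 3*j*w^4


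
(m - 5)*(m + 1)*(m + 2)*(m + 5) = m^4 + 3*m^3 - 23*m^2 - 75*m - 50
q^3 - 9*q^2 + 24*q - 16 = (q - 4)^2*(q - 1)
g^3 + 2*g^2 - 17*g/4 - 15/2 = (g - 2)*(g + 3/2)*(g + 5/2)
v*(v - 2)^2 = v^3 - 4*v^2 + 4*v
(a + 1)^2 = a^2 + 2*a + 1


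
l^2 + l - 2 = (l - 1)*(l + 2)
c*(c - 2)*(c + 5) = c^3 + 3*c^2 - 10*c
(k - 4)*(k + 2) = k^2 - 2*k - 8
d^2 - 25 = (d - 5)*(d + 5)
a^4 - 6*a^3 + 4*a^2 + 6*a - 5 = (a - 5)*(a - 1)^2*(a + 1)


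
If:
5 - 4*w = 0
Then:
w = 5/4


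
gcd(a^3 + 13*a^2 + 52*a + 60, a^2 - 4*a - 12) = a + 2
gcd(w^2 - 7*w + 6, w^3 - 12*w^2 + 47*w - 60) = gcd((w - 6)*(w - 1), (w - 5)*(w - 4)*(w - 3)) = 1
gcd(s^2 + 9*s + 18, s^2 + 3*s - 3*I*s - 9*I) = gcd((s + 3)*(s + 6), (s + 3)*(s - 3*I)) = s + 3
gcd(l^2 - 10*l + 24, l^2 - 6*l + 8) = l - 4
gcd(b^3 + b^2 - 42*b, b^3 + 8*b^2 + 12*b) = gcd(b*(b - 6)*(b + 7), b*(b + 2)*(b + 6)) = b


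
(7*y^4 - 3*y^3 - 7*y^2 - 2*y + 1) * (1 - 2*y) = -14*y^5 + 13*y^4 + 11*y^3 - 3*y^2 - 4*y + 1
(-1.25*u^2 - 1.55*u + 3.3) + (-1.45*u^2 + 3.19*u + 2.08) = -2.7*u^2 + 1.64*u + 5.38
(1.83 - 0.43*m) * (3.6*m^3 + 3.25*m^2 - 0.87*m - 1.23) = -1.548*m^4 + 5.1905*m^3 + 6.3216*m^2 - 1.0632*m - 2.2509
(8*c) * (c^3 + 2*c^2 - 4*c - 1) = 8*c^4 + 16*c^3 - 32*c^2 - 8*c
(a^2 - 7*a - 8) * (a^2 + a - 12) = a^4 - 6*a^3 - 27*a^2 + 76*a + 96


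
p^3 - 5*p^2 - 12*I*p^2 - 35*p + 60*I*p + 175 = (p - 5)*(p - 7*I)*(p - 5*I)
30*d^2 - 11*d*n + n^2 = (-6*d + n)*(-5*d + n)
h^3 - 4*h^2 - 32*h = h*(h - 8)*(h + 4)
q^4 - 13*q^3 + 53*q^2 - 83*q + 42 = (q - 7)*(q - 3)*(q - 2)*(q - 1)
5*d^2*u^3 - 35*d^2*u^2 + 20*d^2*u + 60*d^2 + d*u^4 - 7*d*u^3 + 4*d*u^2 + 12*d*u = (5*d + u)*(u - 6)*(u - 2)*(d*u + d)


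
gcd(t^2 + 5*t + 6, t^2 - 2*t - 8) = t + 2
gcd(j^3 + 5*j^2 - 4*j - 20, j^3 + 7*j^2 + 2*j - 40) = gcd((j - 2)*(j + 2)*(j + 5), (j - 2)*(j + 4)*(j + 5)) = j^2 + 3*j - 10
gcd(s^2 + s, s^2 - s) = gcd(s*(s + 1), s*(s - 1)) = s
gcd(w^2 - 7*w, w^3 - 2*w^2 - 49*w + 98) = w - 7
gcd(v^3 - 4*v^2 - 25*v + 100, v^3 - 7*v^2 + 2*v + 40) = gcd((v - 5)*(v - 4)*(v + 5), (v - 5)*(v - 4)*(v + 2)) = v^2 - 9*v + 20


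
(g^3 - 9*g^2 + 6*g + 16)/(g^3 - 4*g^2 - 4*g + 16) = (g^2 - 7*g - 8)/(g^2 - 2*g - 8)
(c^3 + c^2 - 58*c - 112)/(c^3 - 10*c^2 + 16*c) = (c^2 + 9*c + 14)/(c*(c - 2))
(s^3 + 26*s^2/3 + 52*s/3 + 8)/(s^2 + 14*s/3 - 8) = (3*s^2 + 8*s + 4)/(3*s - 4)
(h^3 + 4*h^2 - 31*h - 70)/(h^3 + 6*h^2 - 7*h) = (h^2 - 3*h - 10)/(h*(h - 1))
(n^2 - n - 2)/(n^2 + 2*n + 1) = (n - 2)/(n + 1)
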